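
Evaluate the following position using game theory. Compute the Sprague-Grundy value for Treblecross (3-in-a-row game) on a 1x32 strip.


Treblecross: place X on empty cells; 3-in-a-row wins.
Playing within two cells of an existing X lets the opponent win at once, so sensible play treats the cells i-2..i+2 around each X as dead. The player left with no safe cell loses, so this is a normal-play take-away game on strips of safe cells.
Placing X at cell i (0-indexed) of a strip of k safe cells leaves independent strips of sizes max(0, i-2) and max(0, k-i-3). Hence G(k) = mex{ G(max(0,i-2)) XOR G(max(0,k-i-3)) : 0 <= i < k }, with G(0) = 0.
G(1): splits (0,0):0^0=0 -> mex({0}) = 1
G(2): splits (0,0):0^0=0 -> mex({0}) = 1
G(3): splits (0,0):0^0=0 -> mex({0}) = 1
G(4): splits (0,1):0^1=1 (0,0):0^0=0 -> mex({0, 1}) = 2
G(5): splits (0,2):0^1=1 (0,1):0^1=1 (0,0):0^0=0 -> mex({0, 1}) = 2
G(6) = mex({1}) = 0
G(7) = mex({0, 1, 2}) = 3
G(8) = mex({0, 1, 2}) = 3
G(9) = mex({0, 2}) = 1
G(10) = mex({0, 2, 3}) = 1
G(11) = mex({0, 3}) = 1
G(12) = mex({1, 3}) = 0
G(13) = mex({0, 1, 2, 3}) = 4
G(14) = mex({0, 1, 2}) = 3
G(15) = mex({0, 1, 2}) = 3
G(16) = mex({0, 1, 2, 4}) = 3
G(17) = mex({0, 1, 3, 4}) = 2
G(18) = mex({0, 1, 3, 4}) = 2
G(19) = mex({0, 1, 3, 5}) = 2
G(20) = mex({0, 1, 2, 3, 5}) = 4
G(21) = mex({0, 1, 2, 3, 5}) = 4
G(22) = mex({1, 2, 6}) = 0
G(23) = mex({0, 1, 2, 3, 4, 6}) = 5
G(24) = mex({0, 1, 2, 3, 4}) = 5
G(25) = mex({0, 1, 3, 4, 7}) = 2
G(26) = mex({0, 1, 3, 4, 5, 7}) = 2
G(27) = mex({0, 1, 3, 5}) = 2
G(28) = mex({0, 1, 2, 5}) = 3
G(29) = mex({0, 1, 2, 4, 5, 6}) = 3
G(30) = mex({1, 2, 4, 6}) = 0
G(31) = mex({0, 1, 2, 3, 4, 6}) = 5
G(32) = mex({1, 2, 3, 4, 7}) = 0
Therefore G(32) = 0.

0


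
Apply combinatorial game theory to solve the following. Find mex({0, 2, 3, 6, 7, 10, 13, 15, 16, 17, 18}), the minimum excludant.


Set = {0, 2, 3, 6, 7, 10, 13, 15, 16, 17, 18}
0 is in the set.
1 is NOT in the set. This is the mex.
mex = 1

1


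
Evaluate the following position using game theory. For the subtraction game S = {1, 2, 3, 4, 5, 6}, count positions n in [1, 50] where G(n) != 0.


Subtraction set S = {1, 2, 3, 4, 5, 6}, so G(n) = n mod 7.
G(n) = 0 when n is a multiple of 7.
Multiples of 7 in [1, 50]: 7
N-positions (nonzero Grundy) = 50 - 7 = 43

43


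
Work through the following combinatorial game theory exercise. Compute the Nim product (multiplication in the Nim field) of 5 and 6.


Nim multiplication is bilinear over XOR: (u XOR v) * w = (u*w) XOR (v*w).
So we split each operand into its bit components and XOR the pairwise Nim products.
5 = 1 + 4 (as XOR of powers of 2).
6 = 2 + 4 (as XOR of powers of 2).
Using the standard Nim-product table on single bits:
  2*2 = 3,   2*4 = 8,   2*8 = 12,
  4*4 = 6,   4*8 = 11,  8*8 = 13,
and  1*x = x (identity), k*l = l*k (commutative).
Pairwise Nim products:
  1 * 2 = 2
  1 * 4 = 4
  4 * 2 = 8
  4 * 4 = 6
XOR them: 2 XOR 4 XOR 8 XOR 6 = 8.
Result: 5 * 6 = 8 (in Nim).

8


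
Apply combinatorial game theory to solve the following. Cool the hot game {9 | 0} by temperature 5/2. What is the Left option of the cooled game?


Original game: {9 | 0} (a switch {a | b} with a > b).
Cooling by t (for t below the temperature (a - b)/2 = 9/2) taxes each move by t: {a | b} cooled by t is {a - t | b + t}.
Cooling amount: t = 5/2
Cooled Left option: 9 - 5/2 = 13/2
Cooled Right option: 0 + 5/2 = 5/2
Cooled game: {13/2 | 5/2}
Left option = 13/2

13/2


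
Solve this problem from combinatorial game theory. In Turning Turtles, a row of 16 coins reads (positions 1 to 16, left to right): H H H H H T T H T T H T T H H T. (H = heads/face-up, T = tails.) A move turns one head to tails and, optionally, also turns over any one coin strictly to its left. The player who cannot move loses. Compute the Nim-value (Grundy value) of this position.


Coins: H H H H H T T H T T H T T H H T
Key fact: a single head at position k behaves exactly like a Nim heap of size k (turning it to T and optionally flipping a coin at j < k corresponds to moving the heap from k to j, or to 0), and heads combine as a disjunctive sum (two heads at the same place would cancel, matching j XOR j = 0). So the Nim-value is the XOR of the 1-indexed positions of the heads.
Face-up positions (1-indexed): [1, 2, 3, 4, 5, 8, 11, 14, 15]
XOR 0 with 1: 0 XOR 1 = 1
XOR 1 with 2: 1 XOR 2 = 3
XOR 3 with 3: 3 XOR 3 = 0
XOR 0 with 4: 0 XOR 4 = 4
XOR 4 with 5: 4 XOR 5 = 1
XOR 1 with 8: 1 XOR 8 = 9
XOR 9 with 11: 9 XOR 11 = 2
XOR 2 with 14: 2 XOR 14 = 12
XOR 12 with 15: 12 XOR 15 = 3
Nim-value = 3

3


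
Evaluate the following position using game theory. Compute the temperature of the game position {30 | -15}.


The game is {30 | -15}, a switch {a | b} with numbers a > b.
Cooling {a | b} by t gives {a - t | b + t}, which stops being hot when a - t = b + t, i.e. at t = (a - b)/2. So the temperature of a switch is (a - b)/2.
Temperature = (Left option - Right option) / 2
= (30 - (-15)) / 2
= 45 / 2
= 45/2

45/2


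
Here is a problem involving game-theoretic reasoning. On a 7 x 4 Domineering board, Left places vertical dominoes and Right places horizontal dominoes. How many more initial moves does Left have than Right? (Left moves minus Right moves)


Board is 7 x 4 (rows x cols).
Left (vertical) placements: (rows-1) * cols = 6 * 4 = 24
Right (horizontal) placements: rows * (cols-1) = 7 * 3 = 21
Advantage = Left - Right = 24 - 21 = 3

3


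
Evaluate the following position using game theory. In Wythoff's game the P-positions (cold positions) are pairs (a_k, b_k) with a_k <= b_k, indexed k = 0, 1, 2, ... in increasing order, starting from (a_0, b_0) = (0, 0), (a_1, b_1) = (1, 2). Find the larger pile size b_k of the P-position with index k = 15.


By Wythoff's theorem, a_k = floor(k * phi) and b_k = floor(k * phi^2) = a_k + k, where phi = (1 + sqrt(5))/2 is the golden ratio.
phi = (1 + sqrt(5))/2 = 1.618034
phi^2 = phi + 1 = 2.618034
k = 15
k * phi^2 = 15 * 2.618034 = 39.270510
b_15 = floor(k * phi^2) = 39 (check: a_15 + k = 24 + 15 = 39)

39


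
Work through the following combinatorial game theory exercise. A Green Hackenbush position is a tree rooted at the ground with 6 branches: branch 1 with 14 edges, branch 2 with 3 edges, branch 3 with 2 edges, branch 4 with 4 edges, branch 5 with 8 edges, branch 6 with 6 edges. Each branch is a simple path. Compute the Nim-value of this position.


The tree has 6 branches from the ground vertex.
In Green Hackenbush, the Nim-value of a simple path of length k is k.
Branch 1: length 14, Nim-value = 14
Branch 2: length 3, Nim-value = 3
Branch 3: length 2, Nim-value = 2
Branch 4: length 4, Nim-value = 4
Branch 5: length 8, Nim-value = 8
Branch 6: length 6, Nim-value = 6
Total Nim-value = XOR of all branch values:
0 XOR 14 = 14
14 XOR 3 = 13
13 XOR 2 = 15
15 XOR 4 = 11
11 XOR 8 = 3
3 XOR 6 = 5
Nim-value of the tree = 5

5


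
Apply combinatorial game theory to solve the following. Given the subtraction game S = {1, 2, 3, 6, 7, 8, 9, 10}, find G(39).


The subtraction set is S = {1, 2, 3, 6, 7, 8, 9, 10}.
G(k) = mex{ G(k - s) : s in S, s <= k }. We compute iteratively: G(0) = 0.
G(1) = mex({0}) = 1
G(2) = mex({0, 1}) = 2
G(3) = mex({0, 1, 2}) = 3
G(4) = mex({1, 2, 3}) = 0
G(5) = mex({0, 2, 3}) = 1
G(6) = mex({0, 1, 3}) = 2
G(7) = mex({0, 1, 2}) = 3
G(8) = mex({0, 1, 2, 3}) = 4
G(9) = mex({0, 1, 2, 3, 4}) = 5
G(10) = mex({0, 1, 2, 3, 4, 5}) = 6
G(11) = mex({0, 1, 2, 3, 4, 5, 6}) = 7
G(12) = mex({0, 1, 2, 3, 5, 6, 7}) = 4
G(13) = mex({0, 1, 2, 3, 4, 6, 7}) = 5
G(14) = mex({0, 1, 2, 3, 4, 5, 7}) = 6
G(15) = mex({1, 2, 3, 4, 5, 6}) = 0
G(16) = mex({0, 2, 3, 4, 5, 6}) = 1
G(17) = mex({0, 1, 3, 4, 5, 6, 7}) = 2
G(18) = mex({0, 1, 2, 4, 5, 6, 7}) = 3
G(19) = mex({1, 2, 3, 4, 5, 6, 7}) = 0
G(20) = mex({0, 2, 3, 4, 5, 6, 7}) = 1
G(21) = mex({0, 1, 3, 4, 5, 6, 7}) = 2
G(22) = mex({0, 1, 2, 4, 5, 6}) = 3
G(23) = mex({0, 1, 2, 3, 5, 6}) = 4
G(24) = mex({0, 1, 2, 3, 4, 6}) = 5
Observe that G(15)..G(24) = 0, 1, 2, 3, 0, 1, 2, 3, 4, 5 repeats G(0)..G(9) = 0, 1, 2, 3, 0, 1, 2, 3, 4, 5.
For k >= max(S) = 10, G(k) is determined by the previous 10 values G(k-10)..G(k-1); a window of 10 consecutive values has recurred shifted by 15, so by induction G(k + 15) = G(k) for all k >= 0: the sequence is periodic from the start with period 15.
One period: G(0..14) = 0, 1, 2, 3, 0, 1, 2, 3, 4, 5, 6, 7, 4, 5, 6.
39 mod 15 = 9, so G(39) = G(9) = 5.

5


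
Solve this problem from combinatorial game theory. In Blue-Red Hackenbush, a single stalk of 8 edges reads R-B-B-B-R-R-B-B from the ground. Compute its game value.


Edges (from ground): R-B-B-B-R-R-B-B
By Berlekamp's sign-expansion rule, a Blue-Red Hackenbush stalk has the value of the surreal number whose sign sequence is the edge sequence with B -> + and R -> -.
Sign sequence: -+++--++
Trace the sign expansion in the surreal number tree, starting from 0:
Edge 1: R (sign -) -> bounds (-inf, 0), value = -1
Edge 2: B (sign +) -> bounds (-1, 0), value = -1/2
Edge 3: B (sign +) -> bounds (-1/2, 0), value = -1/4
Edge 4: B (sign +) -> bounds (-1/4, 0), value = -1/8
Edge 5: R (sign -) -> bounds (-1/4, -1/8), value = -3/16
Edge 6: R (sign -) -> bounds (-1/4, -3/16), value = -7/32
Edge 7: B (sign +) -> bounds (-7/32, -3/16), value = -13/64
Edge 8: B (sign +) -> bounds (-13/64, -3/16), value = -25/128
Game value = -25/128

-25/128


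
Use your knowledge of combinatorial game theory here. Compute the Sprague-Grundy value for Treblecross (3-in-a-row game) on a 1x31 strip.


Treblecross: place X on empty cells; 3-in-a-row wins.
Playing within two cells of an existing X lets the opponent win at once, so sensible play treats the cells i-2..i+2 around each X as dead. The player left with no safe cell loses, so this is a normal-play take-away game on strips of safe cells.
Placing X at cell i (0-indexed) of a strip of k safe cells leaves independent strips of sizes max(0, i-2) and max(0, k-i-3). Hence G(k) = mex{ G(max(0,i-2)) XOR G(max(0,k-i-3)) : 0 <= i < k }, with G(0) = 0.
G(1): splits (0,0):0^0=0 -> mex({0}) = 1
G(2): splits (0,0):0^0=0 -> mex({0}) = 1
G(3): splits (0,0):0^0=0 -> mex({0}) = 1
G(4): splits (0,1):0^1=1 (0,0):0^0=0 -> mex({0, 1}) = 2
G(5): splits (0,2):0^1=1 (0,1):0^1=1 (0,0):0^0=0 -> mex({0, 1}) = 2
G(6) = mex({1}) = 0
G(7) = mex({0, 1, 2}) = 3
G(8) = mex({0, 1, 2}) = 3
G(9) = mex({0, 2}) = 1
G(10) = mex({0, 2, 3}) = 1
G(11) = mex({0, 3}) = 1
G(12) = mex({1, 3}) = 0
G(13) = mex({0, 1, 2, 3}) = 4
G(14) = mex({0, 1, 2}) = 3
G(15) = mex({0, 1, 2}) = 3
G(16) = mex({0, 1, 2, 4}) = 3
G(17) = mex({0, 1, 3, 4}) = 2
G(18) = mex({0, 1, 3, 4}) = 2
G(19) = mex({0, 1, 3, 5}) = 2
G(20) = mex({0, 1, 2, 3, 5}) = 4
G(21) = mex({0, 1, 2, 3, 5}) = 4
G(22) = mex({1, 2, 6}) = 0
G(23) = mex({0, 1, 2, 3, 4, 6}) = 5
G(24) = mex({0, 1, 2, 3, 4}) = 5
G(25) = mex({0, 1, 3, 4, 7}) = 2
G(26) = mex({0, 1, 3, 4, 5, 7}) = 2
G(27) = mex({0, 1, 3, 5}) = 2
G(28) = mex({0, 1, 2, 5}) = 3
G(29) = mex({0, 1, 2, 4, 5, 6}) = 3
G(30) = mex({1, 2, 4, 6}) = 0
G(31) = mex({0, 1, 2, 3, 4, 6}) = 5
Therefore G(31) = 5.

5


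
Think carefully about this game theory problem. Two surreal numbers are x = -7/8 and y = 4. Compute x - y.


x = -7/8, y = 4
Converting to common denominator: 8
x = -7/8, y = 32/8
x - y = -7/8 - 4 = -39/8

-39/8


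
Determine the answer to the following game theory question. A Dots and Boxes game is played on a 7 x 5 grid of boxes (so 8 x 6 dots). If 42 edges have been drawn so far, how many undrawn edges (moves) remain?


Grid: 7 x 5 boxes, i.e. 8 rows and 6 columns of dots.
Horizontal edges: (rows + 1) * cols = 8 * 5 = 40
Vertical edges: rows * (cols + 1) = 7 * 6 = 42
Total edges: 40 + 42 = 82
Edges drawn: 42
Remaining: 82 - 42 = 40

40


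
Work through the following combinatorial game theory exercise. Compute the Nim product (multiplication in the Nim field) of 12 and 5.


Nim multiplication is bilinear over XOR: (u XOR v) * w = (u*w) XOR (v*w).
So we split each operand into its bit components and XOR the pairwise Nim products.
12 = 4 + 8 (as XOR of powers of 2).
5 = 1 + 4 (as XOR of powers of 2).
Using the standard Nim-product table on single bits:
  2*2 = 3,   2*4 = 8,   2*8 = 12,
  4*4 = 6,   4*8 = 11,  8*8 = 13,
and  1*x = x (identity), k*l = l*k (commutative).
Pairwise Nim products:
  4 * 1 = 4
  4 * 4 = 6
  8 * 1 = 8
  8 * 4 = 11
XOR them: 4 XOR 6 XOR 8 XOR 11 = 1.
Result: 12 * 5 = 1 (in Nim).

1


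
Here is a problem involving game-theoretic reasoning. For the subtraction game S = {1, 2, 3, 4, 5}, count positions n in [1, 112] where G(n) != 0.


Subtraction set S = {1, 2, 3, 4, 5}, so G(n) = n mod 6.
G(n) = 0 when n is a multiple of 6.
Multiples of 6 in [1, 112]: 18
N-positions (nonzero Grundy) = 112 - 18 = 94

94


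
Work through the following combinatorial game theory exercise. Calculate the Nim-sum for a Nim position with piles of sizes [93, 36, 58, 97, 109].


We need the XOR (exclusive or) of all pile sizes.
After XOR-ing pile 1 (size 93): 0 XOR 93 = 93
After XOR-ing pile 2 (size 36): 93 XOR 36 = 121
After XOR-ing pile 3 (size 58): 121 XOR 58 = 67
After XOR-ing pile 4 (size 97): 67 XOR 97 = 34
After XOR-ing pile 5 (size 109): 34 XOR 109 = 79
The Nim-value of this position is 79.

79


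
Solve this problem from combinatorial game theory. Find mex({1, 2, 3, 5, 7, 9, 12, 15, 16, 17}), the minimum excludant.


Set = {1, 2, 3, 5, 7, 9, 12, 15, 16, 17}
0 is NOT in the set. This is the mex.
mex = 0

0


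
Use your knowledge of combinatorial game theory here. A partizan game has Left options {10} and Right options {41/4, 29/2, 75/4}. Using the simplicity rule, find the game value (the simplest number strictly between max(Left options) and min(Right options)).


Left options: {10}, max = 10
Right options: {41/4, 29/2, 75/4}, min = 41/4
All options are numbers and max(Left) < min(Right), so by the simplicity theorem the value is the simplest (earliest-born) number strictly between 10 and 41/4.
No integer lies strictly between 10 and 41/4, so the value is the dyadic rational m/2^k in the interval with the smallest k (then m odd); search k = 1, 2, ...:
Denominator 2: no odd multiple of 1/2 lies strictly between 10 and 41/4.
Denominator 4: no odd multiple of 1/4 lies strictly between 10 and 41/4.
Denominator 8: 81/8 lies strictly between 10 and 41/4 -- found.
The simplest number in the interval is 81/8.
Game value = 81/8

81/8


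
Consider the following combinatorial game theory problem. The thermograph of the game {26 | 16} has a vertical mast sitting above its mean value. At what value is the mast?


Game = {26 | 16}, a switch {a | b} with numbers a > b.
Its thermograph has left wall a - t and right wall b + t, which meet at t = (a - b)/2, where both equal (a + b)/2. So the mast (mean value) is at (a + b)/2.
Mean = (26 + (16))/2 = 42/2 = 21

21


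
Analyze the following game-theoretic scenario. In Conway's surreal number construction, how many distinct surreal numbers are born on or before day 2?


Day 0: {|} = 0 is born. Count = 1.
Day n: the number of surreal numbers born by day n is 2^(n+1) - 1.
By day 0: 2^1 - 1 = 1
By day 1: 2^2 - 1 = 3
By day 2: 2^3 - 1 = 7
By day 2: 7 surreal numbers.

7


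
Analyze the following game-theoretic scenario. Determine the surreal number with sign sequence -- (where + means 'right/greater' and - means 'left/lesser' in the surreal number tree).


Sign expansion: --
Rule: track bounds (lo, hi), initially (-inf, +inf). On '+', the current value becomes lo and we move to the simplest number in (value, hi): value + 1 if hi = +inf, otherwise the midpoint (value + hi)/2. On '-', the current value becomes hi and we move to value - 1 if lo = -inf, otherwise the midpoint (lo + value)/2.
Start at 0.
Step 1: sign = -, move left. Bounds: (-inf, 0). Value = -1
Step 2: sign = -, move left. Bounds: (-inf, -1). Value = -2
The surreal number with sign expansion -- is -2.

-2


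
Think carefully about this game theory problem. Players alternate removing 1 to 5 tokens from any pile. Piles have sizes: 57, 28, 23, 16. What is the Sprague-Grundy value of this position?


Subtraction set: {1, 2, 3, 4, 5}
For this subtraction set, G(n) = n mod 6 (period = max + 1 = 6).
Pile 1 (size 57): G(57) = 57 mod 6 = 3
Pile 2 (size 28): G(28) = 28 mod 6 = 4
Pile 3 (size 23): G(23) = 23 mod 6 = 5
Pile 4 (size 16): G(16) = 16 mod 6 = 4
Total Grundy value = XOR of all: 3 XOR 4 XOR 5 XOR 4 = 6

6


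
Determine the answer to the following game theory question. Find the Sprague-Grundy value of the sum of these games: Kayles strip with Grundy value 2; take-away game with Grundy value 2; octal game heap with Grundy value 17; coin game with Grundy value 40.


By the Sprague-Grundy theorem, the Grundy value of a sum of games is the XOR of individual Grundy values.
Kayles strip: Grundy value = 2. Running XOR: 0 XOR 2 = 2
take-away game: Grundy value = 2. Running XOR: 2 XOR 2 = 0
octal game heap: Grundy value = 17. Running XOR: 0 XOR 17 = 17
coin game: Grundy value = 40. Running XOR: 17 XOR 40 = 57
The combined Grundy value is 57.

57


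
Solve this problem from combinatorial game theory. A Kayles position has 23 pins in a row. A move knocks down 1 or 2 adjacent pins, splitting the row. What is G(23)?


Kayles: a move removes 1 or 2 adjacent pins from a contiguous row.
Removing pins from a row of k leaves two independent rows (a, b) with a + b = k - 1 (one pin) or a + b = k - 2 (two pins); an end removal gives a = 0.
By Sprague-Grundy, G(k) = mex{ G(a) XOR G(b) } over all these splits. G(0) = 0.
G(1): splits (0,0):0^0=0 -> mex({0}) = 1
G(2): splits (0,1):0^1=1 (0,0):0^0=0 -> mex({0, 1}) = 2
G(3): splits (0,2):0^2=2 (1,1):1^1=0 (0,1):0^1=1 -> mex({0, 1, 2}) = 3
G(4): splits (0,3):0^3=3 (1,2):1^2=3 (0,2):0^2=2 (1,1):1^1=0 -> mex({0, 2, 3}) = 1
G(5): splits (0,4):0^1=1 (1,3):1^3=2 (2,2):2^2=0 (0,3):0^3=3 (1,2):1^2=3 -> mex({0, 1, 2, 3}) = 4
G(6) = mex({0, 1, 2, 4}) = 3
G(7) = mex({0, 1, 3, 4, 5}) = 2
G(8) = mex({0, 2, 3, 5, 6}) = 1
G(9) = mex({0, 1, 2, 3, 6, 7}) = 4
G(10) = mex({0, 1, 3, 4, 5, 7}) = 2
G(11) = mex({0, 1, 2, 3, 4, 5}) = 6
G(12) = mex({0, 1, 2, 3, 5, 6, 7}) = 4
G(13) = mex({0, 2, 3, 4, 6, 7}) = 1
G(14) = mex({0, 1, 4, 5, 6, 7}) = 2
G(15) = mex({0, 1, 2, 3, 4, 5, 6}) = 7
G(16) = mex({0, 2, 3, 5, 6, 7}) = 1
G(17) = mex({0, 1, 2, 3, 5, 6, 7}) = 4
G(18) = mex({0, 1, 2, 4, 5, 6}) = 3
G(19) = mex({0, 1, 3, 4, 5, 7}) = 2
G(20) = mex({0, 2, 3, 4, 5, 6, 7}) = 1
G(21) = mex({0, 1, 2, 3, 5, 6, 7}) = 4
G(22) = mex({0, 1, 2, 3, 4, 5, 7}) = 6
G(23) = mex({0, 1, 2, 3, 4, 5, 6}) = 7
Therefore G(23) = 7.

7


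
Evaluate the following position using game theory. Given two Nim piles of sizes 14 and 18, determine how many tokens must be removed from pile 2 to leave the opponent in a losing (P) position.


Piles: 14 and 18
Current XOR: 14 XOR 18 = 28 (non-zero, so this is an N-position).
To make the XOR zero, we need to find a move that balances the piles.
For pile 2 (size 18): target = 18 XOR 28 = 14
We reduce pile 2 from 18 to 14.
Tokens removed: 18 - 14 = 4
Verification: 14 XOR 14 = 0

4


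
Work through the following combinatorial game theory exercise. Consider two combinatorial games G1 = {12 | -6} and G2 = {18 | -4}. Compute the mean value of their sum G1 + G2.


G1 = {12 | -6}, G2 = {18 | -4}
Each is a switch {a | b} with numbers a > b; its mean value is (a + b)/2, and mean value is additive over game sums: m(G1 + G2) = m(G1) + m(G2).
Mean of G1 = (12 + (-6))/2 = 6/2 = 3
Mean of G2 = (18 + (-4))/2 = 14/2 = 7
Mean of G1 + G2 = 3 + 7 = 10

10


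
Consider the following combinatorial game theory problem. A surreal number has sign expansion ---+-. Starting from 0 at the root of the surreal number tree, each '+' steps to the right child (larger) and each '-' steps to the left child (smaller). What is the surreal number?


Sign expansion: ---+-
Rule: track bounds (lo, hi), initially (-inf, +inf). On '+', the current value becomes lo and we move to the simplest number in (value, hi): value + 1 if hi = +inf, otherwise the midpoint (value + hi)/2. On '-', the current value becomes hi and we move to value - 1 if lo = -inf, otherwise the midpoint (lo + value)/2.
Start at 0.
Step 1: sign = -, move left. Bounds: (-inf, 0). Value = -1
Step 2: sign = -, move left. Bounds: (-inf, -1). Value = -2
Step 3: sign = -, move left. Bounds: (-inf, -2). Value = -3
Step 4: sign = +, move right. Bounds: (-3, -2). Value = -5/2
Step 5: sign = -, move left. Bounds: (-3, -5/2). Value = -11/4
The surreal number with sign expansion ---+- is -11/4.

-11/4


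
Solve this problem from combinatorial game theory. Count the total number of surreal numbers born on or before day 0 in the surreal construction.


Day 0: {|} = 0 is born. Count = 1.
Day n: the number of surreal numbers born by day n is 2^(n+1) - 1.
By day 0: 2^1 - 1 = 1
By day 0: 1 surreal numbers.

1


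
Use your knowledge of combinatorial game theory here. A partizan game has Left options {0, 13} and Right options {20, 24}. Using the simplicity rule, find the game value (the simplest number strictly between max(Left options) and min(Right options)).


Left options: {0, 13}, max = 13
Right options: {20, 24}, min = 20
All options are numbers and max(Left) < min(Right), so by the simplicity theorem the value is the simplest (earliest-born) number strictly between 13 and 20.
Integers 14 through 19 all lie strictly between 13 and 20.
Among integers, the simplest (lowest birthday = smallest |n|; 0 is born on day 0, +-n on day n) is 14.
No non-integer in the interval can be simpler: if x is a non-integer in the interval, then floor(x) or ceil(x) also lies in the interval (the interval contains an integer), and both are proper prefixes of x's sign expansion, i.e. born earlier. So the game value is 14.
Game value = 14

14


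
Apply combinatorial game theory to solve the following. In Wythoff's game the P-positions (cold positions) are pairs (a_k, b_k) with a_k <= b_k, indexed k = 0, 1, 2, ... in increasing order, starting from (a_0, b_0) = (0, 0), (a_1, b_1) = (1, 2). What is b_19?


By Wythoff's theorem, a_k = floor(k * phi) and b_k = floor(k * phi^2) = a_k + k, where phi = (1 + sqrt(5))/2 is the golden ratio.
phi = (1 + sqrt(5))/2 = 1.618034
phi^2 = phi + 1 = 2.618034
k = 19
k * phi^2 = 19 * 2.618034 = 49.742646
b_19 = floor(k * phi^2) = 49 (check: a_19 + k = 30 + 19 = 49)

49


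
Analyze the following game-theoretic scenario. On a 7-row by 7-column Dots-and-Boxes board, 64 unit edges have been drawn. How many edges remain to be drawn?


Grid: 7 x 7 boxes, i.e. 8 rows and 8 columns of dots.
Horizontal edges: (rows + 1) * cols = 8 * 7 = 56
Vertical edges: rows * (cols + 1) = 7 * 8 = 56
Total edges: 56 + 56 = 112
Edges drawn: 64
Remaining: 112 - 64 = 48

48


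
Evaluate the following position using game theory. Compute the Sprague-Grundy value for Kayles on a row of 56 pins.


Kayles: a move removes 1 or 2 adjacent pins from a contiguous row.
Removing pins from a row of k leaves two independent rows (a, b) with a + b = k - 1 (one pin) or a + b = k - 2 (two pins); an end removal gives a = 0.
By Sprague-Grundy, G(k) = mex{ G(a) XOR G(b) } over all these splits. G(0) = 0.
G(1): splits (0,0):0^0=0 -> mex({0}) = 1
G(2): splits (0,1):0^1=1 (0,0):0^0=0 -> mex({0, 1}) = 2
G(3): splits (0,2):0^2=2 (1,1):1^1=0 (0,1):0^1=1 -> mex({0, 1, 2}) = 3
G(4): splits (0,3):0^3=3 (1,2):1^2=3 (0,2):0^2=2 (1,1):1^1=0 -> mex({0, 2, 3}) = 1
G(5): splits (0,4):0^1=1 (1,3):1^3=2 (2,2):2^2=0 (0,3):0^3=3 (1,2):1^2=3 -> mex({0, 1, 2, 3}) = 4
G(6) = mex({0, 1, 2, 4}) = 3
G(7) = mex({0, 1, 3, 4, 5}) = 2
G(8) = mex({0, 2, 3, 5, 6}) = 1
G(9) = mex({0, 1, 2, 3, 6, 7}) = 4
G(10) = mex({0, 1, 3, 4, 5, 7}) = 2
G(11) = mex({0, 1, 2, 3, 4, 5}) = 6
G(12) = mex({0, 1, 2, 3, 5, 6, 7}) = 4
G(13) = mex({0, 2, 3, 4, 6, 7}) = 1
G(14) = mex({0, 1, 4, 5, 6, 7}) = 2
G(15) = mex({0, 1, 2, 3, 4, 5, 6}) = 7
G(16) = mex({0, 2, 3, 5, 6, 7}) = 1
G(17) = mex({0, 1, 2, 3, 5, 6, 7}) = 4
G(18) = mex({0, 1, 2, 4, 5, 6}) = 3
G(19) = mex({0, 1, 3, 4, 5, 7}) = 2
G(20) = mex({0, 2, 3, 4, 5, 6, 7}) = 1
G(21) = mex({0, 1, 2, 3, 5, 6, 7}) = 4
G(22) = mex({0, 1, 2, 3, 4, 5, 7}) = 6
G(23) = mex({0, 1, 2, 3, 4, 5, 6}) = 7
G(24) = mex({0, 1, 2, 3, 5, 6, 7}) = 4
G(25) = mex({0, 2, 3, 4, 6, 7}) = 1
G(26) = mex({0, 1, 3, 4, 5, 6, 7}) = 2
G(27) = mex({0, 1, 2, 3, 4, 5, 6, 7}) = 8
G(28) = mex({0, 1, 2, 3, 4, 6, 7, 8}) = 5
G(29) = mex({0, 1, 2, 3, 5, 6, 7, 8, 9}) = 4
G(30) = mex({0, 1, 2, 3, 4, 5, 6, 9, 10}) = 7
G(31) = mex({0, 1, 3, 4, 5, 7, 10, 11}) = 2
G(32) = mex({0, 2, 3, 4, 5, 6, 7, 9, 11}) = 1
G(33) = mex({0, 1, 2, 3, 4, 5, 6, 7, 9, 12}) = 8
G(34) = mex({0, 1, 2, 3, 4, 5, 7, 8, 11, 12}) = 6
G(35) = mex({0, 1, 2, 3, 4, 5, 6, 8, 9, 10, 11}) = 7
G(36) = mex({0, 1, 2, 3, 5, 6, 7, 9, 10}) = 4
G(37) = mex({0, 2, 3, 4, 6, 7, 9, 10, 11, 12}) = 1
G(38) = mex({0, 1, 3, 4, 5, 6, 7, 9, 10, 11, 12}) = 2
G(39) = mex({0, 1, 2, 4, 5, 6, 7, 9, 10, 12, 14}) = 3
G(40) = mex({0, 2, 3, 4, 6, 7, 11, 12, 14}) = 1
G(41) = mex({0, 1, 2, 3, 5, 6, 7, 9, 10, 11, 12}) = 4
G(42) = mex({0, 1, 2, 3, 4, 5, 6, 9, 10}) = 7
G(43) = mex({0, 1, 3, 4, 5, 7, 9, 10, 12, 15}) = 2
G(44) = mex({0, 2, 3, 4, 5, 6, 7, 9, 10, 12, 15}) = 1
G(45) = mex({0, 1, 2, 3, 4, 5, 6, 7, 9, 10, 12, 14}) = 8
G(46) = mex({0, 1, 3, 4, 5, 7, 8, 11, 12, 14}) = 2
G(47) = mex({0, 1, 2, 3, 4, 5, 6, 8, 9, 10, 11, 12}) = 7
G(48) = mex({0, 1, 2, 3, 5, 6, 7, 9, 10}) = 4
G(49) = mex({0, 2, 3, 4, 6, 7, 9, 10, 11, 12, 15}) = 1
G(50) = mex({0, 1, 4, 5, 6, 7, 9, 11, 12, 14, 15}) = 2
G(51) = mex({0, 1, 2, 3, 4, 5, 6, 7, 9, 12, 14, 15}) = 8
G(52) = mex({0, 2, 3, 4, 5, 6, 7, 8, 11, 12, 15}) = 1
G(53) = mex({0, 1, 2, 3, 5, 6, 7, 8, 9, 10, 11, 12}) = 4
G(54) = mex({0, 1, 2, 3, 4, 5, 6, 9, 10}) = 7
G(55) = mex({0, 1, 3, 4, 5, 7, 9, 10, 11, 12}) = 2
G(56) = mex({0, 2, 3, 4, 5, 6, 7, 9, 10, 11, 12, 13, 14}) = 1
Therefore G(56) = 1.

1


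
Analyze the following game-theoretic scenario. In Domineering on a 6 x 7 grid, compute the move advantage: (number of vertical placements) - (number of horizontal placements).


Board is 6 x 7 (rows x cols).
Left (vertical) placements: (rows-1) * cols = 5 * 7 = 35
Right (horizontal) placements: rows * (cols-1) = 6 * 6 = 36
Advantage = Left - Right = 35 - 36 = -1

-1


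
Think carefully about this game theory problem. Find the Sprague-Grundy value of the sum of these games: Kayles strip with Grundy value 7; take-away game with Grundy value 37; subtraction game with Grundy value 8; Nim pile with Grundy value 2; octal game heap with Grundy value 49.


By the Sprague-Grundy theorem, the Grundy value of a sum of games is the XOR of individual Grundy values.
Kayles strip: Grundy value = 7. Running XOR: 0 XOR 7 = 7
take-away game: Grundy value = 37. Running XOR: 7 XOR 37 = 34
subtraction game: Grundy value = 8. Running XOR: 34 XOR 8 = 42
Nim pile: Grundy value = 2. Running XOR: 42 XOR 2 = 40
octal game heap: Grundy value = 49. Running XOR: 40 XOR 49 = 25
The combined Grundy value is 25.

25


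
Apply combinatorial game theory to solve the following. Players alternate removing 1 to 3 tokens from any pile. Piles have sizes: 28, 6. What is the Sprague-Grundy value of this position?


Subtraction set: {1, 2, 3}
For this subtraction set, G(n) = n mod 4 (period = max + 1 = 4).
Pile 1 (size 28): G(28) = 28 mod 4 = 0
Pile 2 (size 6): G(6) = 6 mod 4 = 2
Total Grundy value = XOR of all: 0 XOR 2 = 2

2


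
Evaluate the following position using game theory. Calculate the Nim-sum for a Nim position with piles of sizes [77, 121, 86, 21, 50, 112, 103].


We need the XOR (exclusive or) of all pile sizes.
After XOR-ing pile 1 (size 77): 0 XOR 77 = 77
After XOR-ing pile 2 (size 121): 77 XOR 121 = 52
After XOR-ing pile 3 (size 86): 52 XOR 86 = 98
After XOR-ing pile 4 (size 21): 98 XOR 21 = 119
After XOR-ing pile 5 (size 50): 119 XOR 50 = 69
After XOR-ing pile 6 (size 112): 69 XOR 112 = 53
After XOR-ing pile 7 (size 103): 53 XOR 103 = 82
The Nim-value of this position is 82.

82


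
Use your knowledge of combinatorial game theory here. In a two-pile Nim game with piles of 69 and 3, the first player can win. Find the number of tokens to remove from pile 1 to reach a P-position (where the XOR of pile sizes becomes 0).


Piles: 69 and 3
Current XOR: 69 XOR 3 = 70 (non-zero, so this is an N-position).
To make the XOR zero, we need to find a move that balances the piles.
For pile 1 (size 69): target = 69 XOR 70 = 3
We reduce pile 1 from 69 to 3.
Tokens removed: 69 - 3 = 66
Verification: 3 XOR 3 = 0

66


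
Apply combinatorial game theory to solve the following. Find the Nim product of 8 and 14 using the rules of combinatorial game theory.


Nim multiplication is bilinear over XOR: (u XOR v) * w = (u*w) XOR (v*w).
So we split each operand into its bit components and XOR the pairwise Nim products.
8 = 8 (as XOR of powers of 2).
14 = 2 + 4 + 8 (as XOR of powers of 2).
Using the standard Nim-product table on single bits:
  2*2 = 3,   2*4 = 8,   2*8 = 12,
  4*4 = 6,   4*8 = 11,  8*8 = 13,
and  1*x = x (identity), k*l = l*k (commutative).
Pairwise Nim products:
  8 * 2 = 12
  8 * 4 = 11
  8 * 8 = 13
XOR them: 12 XOR 11 XOR 13 = 10.
Result: 8 * 14 = 10 (in Nim).

10


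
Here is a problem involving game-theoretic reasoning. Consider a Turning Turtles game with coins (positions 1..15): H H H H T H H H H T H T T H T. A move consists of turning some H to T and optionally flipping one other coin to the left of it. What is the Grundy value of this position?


Coins: H H H H T H H H H T H T T H T
Key fact: a single head at position k behaves exactly like a Nim heap of size k (turning it to T and optionally flipping a coin at j < k corresponds to moving the heap from k to j, or to 0), and heads combine as a disjunctive sum (two heads at the same place would cancel, matching j XOR j = 0). So the Nim-value is the XOR of the 1-indexed positions of the heads.
Face-up positions (1-indexed): [1, 2, 3, 4, 6, 7, 8, 9, 11, 14]
XOR 0 with 1: 0 XOR 1 = 1
XOR 1 with 2: 1 XOR 2 = 3
XOR 3 with 3: 3 XOR 3 = 0
XOR 0 with 4: 0 XOR 4 = 4
XOR 4 with 6: 4 XOR 6 = 2
XOR 2 with 7: 2 XOR 7 = 5
XOR 5 with 8: 5 XOR 8 = 13
XOR 13 with 9: 13 XOR 9 = 4
XOR 4 with 11: 4 XOR 11 = 15
XOR 15 with 14: 15 XOR 14 = 1
Nim-value = 1

1


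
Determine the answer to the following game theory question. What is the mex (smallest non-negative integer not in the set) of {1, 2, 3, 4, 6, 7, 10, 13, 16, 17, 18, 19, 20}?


Set = {1, 2, 3, 4, 6, 7, 10, 13, 16, 17, 18, 19, 20}
0 is NOT in the set. This is the mex.
mex = 0

0


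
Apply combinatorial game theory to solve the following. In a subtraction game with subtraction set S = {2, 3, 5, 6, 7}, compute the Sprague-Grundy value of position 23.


The subtraction set is S = {2, 3, 5, 6, 7}.
G(k) = mex{ G(k - s) : s in S, s <= k }. We compute iteratively: G(0) = 0.
G(1) = mex({}) = 0
G(2) = mex({0}) = 1
G(3) = mex({0}) = 1
G(4) = mex({0, 1}) = 2
G(5) = mex({0, 1}) = 2
G(6) = mex({0, 1, 2}) = 3
G(7) = mex({0, 1, 2}) = 3
G(8) = mex({0, 1, 2, 3}) = 4
G(9) = mex({1, 2, 3}) = 0
G(10) = mex({1, 2, 3, 4}) = 0
G(11) = mex({0, 2, 3, 4}) = 1
G(12) = mex({0, 2, 3}) = 1
G(13) = mex({0, 1, 3, 4}) = 2
G(14) = mex({0, 1, 3, 4}) = 2
G(15) = mex({0, 1, 2, 4}) = 3
Observe that G(9)..G(15) = 0, 0, 1, 1, 2, 2, 3 repeats G(0)..G(6) = 0, 0, 1, 1, 2, 2, 3.
For k >= max(S) = 7, G(k) is determined by the previous 7 values G(k-7)..G(k-1); a window of 7 consecutive values has recurred shifted by 9, so by induction G(k + 9) = G(k) for all k >= 0: the sequence is periodic from the start with period 9.
One period: G(0..8) = 0, 0, 1, 1, 2, 2, 3, 3, 4.
23 mod 9 = 5, so G(23) = G(5) = 2.

2


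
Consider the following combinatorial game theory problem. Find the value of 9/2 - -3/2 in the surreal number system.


x = 9/2, y = -3/2
Converting to common denominator: 2
x = 9/2, y = -3/2
x - y = 9/2 - -3/2 = 6

6


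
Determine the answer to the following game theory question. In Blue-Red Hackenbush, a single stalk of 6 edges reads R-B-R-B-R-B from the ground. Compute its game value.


Edges (from ground): R-B-R-B-R-B
By Berlekamp's sign-expansion rule, a Blue-Red Hackenbush stalk has the value of the surreal number whose sign sequence is the edge sequence with B -> + and R -> -.
Sign sequence: -+-+-+
Trace the sign expansion in the surreal number tree, starting from 0:
Edge 1: R (sign -) -> bounds (-inf, 0), value = -1
Edge 2: B (sign +) -> bounds (-1, 0), value = -1/2
Edge 3: R (sign -) -> bounds (-1, -1/2), value = -3/4
Edge 4: B (sign +) -> bounds (-3/4, -1/2), value = -5/8
Edge 5: R (sign -) -> bounds (-3/4, -5/8), value = -11/16
Edge 6: B (sign +) -> bounds (-11/16, -5/8), value = -21/32
Game value = -21/32

-21/32


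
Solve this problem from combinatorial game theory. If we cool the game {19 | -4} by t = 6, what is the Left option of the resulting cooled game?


Original game: {19 | -4} (a switch {a | b} with a > b).
Cooling by t (for t below the temperature (a - b)/2 = 23/2) taxes each move by t: {a | b} cooled by t is {a - t | b + t}.
Cooling amount: t = 6
Cooled Left option: 19 - 6 = 13
Cooled Right option: -4 + 6 = 2
Cooled game: {13 | 2}
Left option = 13

13


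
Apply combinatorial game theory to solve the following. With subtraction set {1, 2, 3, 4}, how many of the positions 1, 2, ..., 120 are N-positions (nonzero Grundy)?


Subtraction set S = {1, 2, 3, 4}, so G(n) = n mod 5.
G(n) = 0 when n is a multiple of 5.
Multiples of 5 in [1, 120]: 24
N-positions (nonzero Grundy) = 120 - 24 = 96

96


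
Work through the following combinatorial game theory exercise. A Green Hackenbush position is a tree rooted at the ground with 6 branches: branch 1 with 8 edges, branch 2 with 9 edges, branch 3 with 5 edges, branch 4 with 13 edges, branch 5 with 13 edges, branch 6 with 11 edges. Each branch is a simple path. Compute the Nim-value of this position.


The tree has 6 branches from the ground vertex.
In Green Hackenbush, the Nim-value of a simple path of length k is k.
Branch 1: length 8, Nim-value = 8
Branch 2: length 9, Nim-value = 9
Branch 3: length 5, Nim-value = 5
Branch 4: length 13, Nim-value = 13
Branch 5: length 13, Nim-value = 13
Branch 6: length 11, Nim-value = 11
Total Nim-value = XOR of all branch values:
0 XOR 8 = 8
8 XOR 9 = 1
1 XOR 5 = 4
4 XOR 13 = 9
9 XOR 13 = 4
4 XOR 11 = 15
Nim-value of the tree = 15

15


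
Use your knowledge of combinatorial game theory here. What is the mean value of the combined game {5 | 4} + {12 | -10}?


G1 = {5 | 4}, G2 = {12 | -10}
Each is a switch {a | b} with numbers a > b; its mean value is (a + b)/2, and mean value is additive over game sums: m(G1 + G2) = m(G1) + m(G2).
Mean of G1 = (5 + (4))/2 = 9/2 = 9/2
Mean of G2 = (12 + (-10))/2 = 2/2 = 1
Mean of G1 + G2 = 9/2 + 1 = 11/2

11/2


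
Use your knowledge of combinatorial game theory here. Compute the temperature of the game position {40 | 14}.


The game is {40 | 14}, a switch {a | b} with numbers a > b.
Cooling {a | b} by t gives {a - t | b + t}, which stops being hot when a - t = b + t, i.e. at t = (a - b)/2. So the temperature of a switch is (a - b)/2.
Temperature = (Left option - Right option) / 2
= (40 - (14)) / 2
= 26 / 2
= 13

13


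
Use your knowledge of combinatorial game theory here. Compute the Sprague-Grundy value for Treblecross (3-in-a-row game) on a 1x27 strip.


Treblecross: place X on empty cells; 3-in-a-row wins.
Playing within two cells of an existing X lets the opponent win at once, so sensible play treats the cells i-2..i+2 around each X as dead. The player left with no safe cell loses, so this is a normal-play take-away game on strips of safe cells.
Placing X at cell i (0-indexed) of a strip of k safe cells leaves independent strips of sizes max(0, i-2) and max(0, k-i-3). Hence G(k) = mex{ G(max(0,i-2)) XOR G(max(0,k-i-3)) : 0 <= i < k }, with G(0) = 0.
G(1): splits (0,0):0^0=0 -> mex({0}) = 1
G(2): splits (0,0):0^0=0 -> mex({0}) = 1
G(3): splits (0,0):0^0=0 -> mex({0}) = 1
G(4): splits (0,1):0^1=1 (0,0):0^0=0 -> mex({0, 1}) = 2
G(5): splits (0,2):0^1=1 (0,1):0^1=1 (0,0):0^0=0 -> mex({0, 1}) = 2
G(6) = mex({1}) = 0
G(7) = mex({0, 1, 2}) = 3
G(8) = mex({0, 1, 2}) = 3
G(9) = mex({0, 2}) = 1
G(10) = mex({0, 2, 3}) = 1
G(11) = mex({0, 3}) = 1
G(12) = mex({1, 3}) = 0
G(13) = mex({0, 1, 2, 3}) = 4
G(14) = mex({0, 1, 2}) = 3
G(15) = mex({0, 1, 2}) = 3
G(16) = mex({0, 1, 2, 4}) = 3
G(17) = mex({0, 1, 3, 4}) = 2
G(18) = mex({0, 1, 3, 4}) = 2
G(19) = mex({0, 1, 3, 5}) = 2
G(20) = mex({0, 1, 2, 3, 5}) = 4
G(21) = mex({0, 1, 2, 3, 5}) = 4
G(22) = mex({1, 2, 6}) = 0
G(23) = mex({0, 1, 2, 3, 4, 6}) = 5
G(24) = mex({0, 1, 2, 3, 4}) = 5
G(25) = mex({0, 1, 3, 4, 7}) = 2
G(26) = mex({0, 1, 3, 4, 5, 7}) = 2
G(27) = mex({0, 1, 3, 5}) = 2
Therefore G(27) = 2.

2


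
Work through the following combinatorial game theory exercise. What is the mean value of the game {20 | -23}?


Game = {20 | -23}, a switch {a | b} with numbers a > b.
Its thermograph has left wall a - t and right wall b + t, which meet at t = (a - b)/2, where both equal (a + b)/2. So the mast (mean value) is at (a + b)/2.
Mean = (20 + (-23))/2 = -3/2 = -3/2

-3/2


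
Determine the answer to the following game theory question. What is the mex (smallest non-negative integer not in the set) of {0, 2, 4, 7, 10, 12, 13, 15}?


Set = {0, 2, 4, 7, 10, 12, 13, 15}
0 is in the set.
1 is NOT in the set. This is the mex.
mex = 1

1


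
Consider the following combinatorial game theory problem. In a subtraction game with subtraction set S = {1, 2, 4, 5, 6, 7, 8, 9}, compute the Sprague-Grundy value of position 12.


The subtraction set is S = {1, 2, 4, 5, 6, 7, 8, 9}.
G(k) = mex{ G(k - s) : s in S, s <= k }. We compute iteratively: G(0) = 0.
G(1) = mex({0}) = 1
G(2) = mex({0, 1}) = 2
G(3) = mex({1, 2}) = 0
G(4) = mex({0, 2}) = 1
G(5) = mex({0, 1}) = 2
G(6) = mex({0, 1, 2}) = 3
G(7) = mex({0, 1, 2, 3}) = 4
G(8) = mex({0, 1, 2, 3, 4}) = 5
G(9) = mex({0, 1, 2, 4, 5}) = 3
G(10) = mex({0, 1, 2, 3, 5}) = 4
G(11) = mex({0, 1, 2, 3, 4}) = 5
G(12) = mex({0, 1, 2, 3, 4, 5}) = 6
Therefore G(12) = 6.

6


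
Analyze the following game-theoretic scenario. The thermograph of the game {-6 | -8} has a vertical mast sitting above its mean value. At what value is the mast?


Game = {-6 | -8}, a switch {a | b} with numbers a > b.
Its thermograph has left wall a - t and right wall b + t, which meet at t = (a - b)/2, where both equal (a + b)/2. So the mast (mean value) is at (a + b)/2.
Mean = (-6 + (-8))/2 = -14/2 = -7

-7


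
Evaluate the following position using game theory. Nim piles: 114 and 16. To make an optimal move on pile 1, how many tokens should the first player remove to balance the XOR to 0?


Piles: 114 and 16
Current XOR: 114 XOR 16 = 98 (non-zero, so this is an N-position).
To make the XOR zero, we need to find a move that balances the piles.
For pile 1 (size 114): target = 114 XOR 98 = 16
We reduce pile 1 from 114 to 16.
Tokens removed: 114 - 16 = 98
Verification: 16 XOR 16 = 0

98


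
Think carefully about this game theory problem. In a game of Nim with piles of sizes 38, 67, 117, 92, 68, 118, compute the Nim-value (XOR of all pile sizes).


We need the XOR (exclusive or) of all pile sizes.
After XOR-ing pile 1 (size 38): 0 XOR 38 = 38
After XOR-ing pile 2 (size 67): 38 XOR 67 = 101
After XOR-ing pile 3 (size 117): 101 XOR 117 = 16
After XOR-ing pile 4 (size 92): 16 XOR 92 = 76
After XOR-ing pile 5 (size 68): 76 XOR 68 = 8
After XOR-ing pile 6 (size 118): 8 XOR 118 = 126
The Nim-value of this position is 126.

126


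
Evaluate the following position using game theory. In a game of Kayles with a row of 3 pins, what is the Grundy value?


Kayles: a move removes 1 or 2 adjacent pins from a contiguous row.
Removing pins from a row of k leaves two independent rows (a, b) with a + b = k - 1 (one pin) or a + b = k - 2 (two pins); an end removal gives a = 0.
By Sprague-Grundy, G(k) = mex{ G(a) XOR G(b) } over all these splits. G(0) = 0.
G(1): splits (0,0):0^0=0 -> mex({0}) = 1
G(2): splits (0,1):0^1=1 (0,0):0^0=0 -> mex({0, 1}) = 2
G(3): splits (0,2):0^2=2 (1,1):1^1=0 (0,1):0^1=1 -> mex({0, 1, 2}) = 3
Therefore G(3) = 3.

3


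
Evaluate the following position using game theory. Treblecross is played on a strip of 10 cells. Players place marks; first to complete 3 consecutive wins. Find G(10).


Treblecross: place X on empty cells; 3-in-a-row wins.
Playing within two cells of an existing X lets the opponent win at once, so sensible play treats the cells i-2..i+2 around each X as dead. The player left with no safe cell loses, so this is a normal-play take-away game on strips of safe cells.
Placing X at cell i (0-indexed) of a strip of k safe cells leaves independent strips of sizes max(0, i-2) and max(0, k-i-3). Hence G(k) = mex{ G(max(0,i-2)) XOR G(max(0,k-i-3)) : 0 <= i < k }, with G(0) = 0.
G(1): splits (0,0):0^0=0 -> mex({0}) = 1
G(2): splits (0,0):0^0=0 -> mex({0}) = 1
G(3): splits (0,0):0^0=0 -> mex({0}) = 1
G(4): splits (0,1):0^1=1 (0,0):0^0=0 -> mex({0, 1}) = 2
G(5): splits (0,2):0^1=1 (0,1):0^1=1 (0,0):0^0=0 -> mex({0, 1}) = 2
G(6) = mex({1}) = 0
G(7) = mex({0, 1, 2}) = 3
G(8) = mex({0, 1, 2}) = 3
G(9) = mex({0, 2}) = 1
G(10) = mex({0, 2, 3}) = 1
Therefore G(10) = 1.

1
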